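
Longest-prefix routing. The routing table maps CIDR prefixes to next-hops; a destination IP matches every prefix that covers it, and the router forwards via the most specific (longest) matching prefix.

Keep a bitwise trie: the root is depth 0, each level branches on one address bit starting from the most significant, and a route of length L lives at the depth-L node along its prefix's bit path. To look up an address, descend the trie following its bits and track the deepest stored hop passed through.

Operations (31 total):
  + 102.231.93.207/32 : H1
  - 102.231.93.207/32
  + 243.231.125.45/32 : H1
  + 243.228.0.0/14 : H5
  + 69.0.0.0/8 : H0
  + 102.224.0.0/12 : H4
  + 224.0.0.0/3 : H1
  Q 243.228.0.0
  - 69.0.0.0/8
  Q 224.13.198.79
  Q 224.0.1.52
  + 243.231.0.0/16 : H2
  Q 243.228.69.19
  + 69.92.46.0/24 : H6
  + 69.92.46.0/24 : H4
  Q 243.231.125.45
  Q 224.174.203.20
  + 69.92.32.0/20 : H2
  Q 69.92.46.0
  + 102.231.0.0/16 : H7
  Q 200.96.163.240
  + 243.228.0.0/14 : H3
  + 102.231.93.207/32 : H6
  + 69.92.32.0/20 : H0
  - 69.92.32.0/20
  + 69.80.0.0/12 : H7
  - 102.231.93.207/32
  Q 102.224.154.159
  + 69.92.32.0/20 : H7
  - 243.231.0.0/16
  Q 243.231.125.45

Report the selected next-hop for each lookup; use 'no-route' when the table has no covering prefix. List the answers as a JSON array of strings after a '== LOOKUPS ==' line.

Apply in order:
  add 102.231.93.207/32 -> H1 at depth 32
  del 102.231.93.207/32 (clear depth 32)
  add 243.231.125.45/32 -> H1 at depth 32
  add 243.228.0.0/14 -> H5 at depth 14
  add 69.0.0.0/8 -> H0 at depth 8
  add 102.224.0.0/12 -> H4 at depth 12
  add 224.0.0.0/3 -> H1 at depth 3
  Q 243.228.0.0: descend 11110011111001 ; hops seen [H1,H5] ; pick H5
  del 69.0.0.0/8 (clear depth 8)
  Q 224.13.198.79: descend 111 ; hops seen [H1] ; pick H1
  Q 224.0.1.52: descend 111 ; hops seen [H1] ; pick H1
  add 243.231.0.0/16 -> H2 at depth 16
  Q 243.228.69.19: descend 11110011111001 ; hops seen [H1,H5] ; pick H5
  add 69.92.46.0/24 -> H6 at depth 24
  add 69.92.46.0/24 -> H4 at depth 24
  Q 243.231.125.45: descend 11110011111001110111110100101101 ; hops seen [H1,H5,H2,H1] ; pick H1
  Q 224.174.203.20: descend 111 ; hops seen [H1] ; pick H1
  add 69.92.32.0/20 -> H2 at depth 20
  Q 69.92.46.0: descend 010001010101110000101110 ; hops seen [H2,H4] ; pick H4
  add 102.231.0.0/16 -> H7 at depth 16
  Q 200.96.163.240: descend 11 ; hops seen [∅] ; pick no-route
  add 243.228.0.0/14 -> H3 at depth 14
  add 102.231.93.207/32 -> H6 at depth 32
  add 69.92.32.0/20 -> H0 at depth 20
  del 69.92.32.0/20 (clear depth 20)
  add 69.80.0.0/12 -> H7 at depth 12
  del 102.231.93.207/32 (clear depth 32)
  Q 102.224.154.159: descend 0110011011100 ; hops seen [H4] ; pick H4
  add 69.92.32.0/20 -> H7 at depth 20
  del 243.231.0.0/16 (clear depth 16)
  Q 243.231.125.45: descend 11110011111001110111110100101101 ; hops seen [H1,H3,H1] ; pick H1

== LOOKUPS ==
["H5","H1","H1","H5","H1","H1","H4","no-route","H4","H1"]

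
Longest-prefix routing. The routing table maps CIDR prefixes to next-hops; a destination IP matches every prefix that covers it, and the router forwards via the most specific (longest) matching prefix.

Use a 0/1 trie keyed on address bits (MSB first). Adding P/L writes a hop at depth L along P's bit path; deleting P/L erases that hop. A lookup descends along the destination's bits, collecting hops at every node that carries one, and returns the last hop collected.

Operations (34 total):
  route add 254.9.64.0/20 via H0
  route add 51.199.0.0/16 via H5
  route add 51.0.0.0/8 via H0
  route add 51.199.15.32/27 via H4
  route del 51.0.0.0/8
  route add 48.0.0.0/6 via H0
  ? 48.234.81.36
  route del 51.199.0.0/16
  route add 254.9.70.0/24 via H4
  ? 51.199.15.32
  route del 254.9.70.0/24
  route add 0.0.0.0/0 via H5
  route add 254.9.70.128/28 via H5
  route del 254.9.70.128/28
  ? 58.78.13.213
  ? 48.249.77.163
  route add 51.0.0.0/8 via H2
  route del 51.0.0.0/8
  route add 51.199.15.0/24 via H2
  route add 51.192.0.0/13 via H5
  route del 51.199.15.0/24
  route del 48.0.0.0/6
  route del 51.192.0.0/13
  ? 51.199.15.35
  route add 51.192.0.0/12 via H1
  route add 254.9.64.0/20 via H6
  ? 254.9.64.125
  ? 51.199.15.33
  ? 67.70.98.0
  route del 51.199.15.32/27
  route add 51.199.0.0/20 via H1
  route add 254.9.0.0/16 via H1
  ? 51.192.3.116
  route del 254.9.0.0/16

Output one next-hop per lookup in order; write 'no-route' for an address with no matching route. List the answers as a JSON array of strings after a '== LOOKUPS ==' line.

Trace:
  add 254.9.64.0/20 -> H0 at depth 20
  add 51.199.0.0/16 -> H5 at depth 16
  add 51.0.0.0/8 -> H0 at depth 8
  add 51.199.15.32/27 -> H4 at depth 27
  - 51.0.0.0/8 clear@8
  add 48.0.0.0/6 -> H0 at depth 6
  Q 48.234.81.36: descend 001100 ; hops seen [H0] ; pick H0
  - 51.199.0.0/16 clear@16
  add 254.9.70.0/24 -> H4 at depth 24
  Q 51.199.15.32: descend 001100111100011100001111001 ; hops seen [H0,H4] ; pick H4
  - 254.9.70.0/24 clear@24
  add 0.0.0.0/0 -> H5 at depth 0
  add 254.9.70.128/28 -> H5 at depth 28
  - 254.9.70.128/28 clear@28
  Q 58.78.13.213: descend 0011 ; hops seen [H5] ; pick H5
  Q 48.249.77.163: descend 001100 ; hops seen [H5,H0] ; pick H0
  add 51.0.0.0/8 -> H2 at depth 8
  - 51.0.0.0/8 clear@8
  add 51.199.15.0/24 -> H2 at depth 24
  add 51.192.0.0/13 -> H5 at depth 13
  - 51.199.15.0/24 clear@24
  - 48.0.0.0/6 clear@6
  - 51.192.0.0/13 clear@13
  Q 51.199.15.35: descend 001100111100011100001111001 ; hops seen [H5,H4] ; pick H4
  add 51.192.0.0/12 -> H1 at depth 12
  add 254.9.64.0/20 -> H6 at depth 20
  Q 254.9.64.125: descend 111111100000100101000 ; hops seen [H5,H6] ; pick H6
  Q 51.199.15.33: descend 001100111100011100001111001 ; hops seen [H5,H1,H4] ; pick H4
  Q 67.70.98.0: descend 0 ; hops seen [H5] ; pick H5
  - 51.199.15.32/27 clear@27
  add 51.199.0.0/20 -> H1 at depth 20
  add 254.9.0.0/16 -> H1 at depth 16
  Q 51.192.3.116: descend 0011001111000 ; hops seen [H5,H1] ; pick H1
  - 254.9.0.0/16 clear@16

== LOOKUPS ==
["H0","H4","H5","H0","H4","H6","H4","H5","H1"]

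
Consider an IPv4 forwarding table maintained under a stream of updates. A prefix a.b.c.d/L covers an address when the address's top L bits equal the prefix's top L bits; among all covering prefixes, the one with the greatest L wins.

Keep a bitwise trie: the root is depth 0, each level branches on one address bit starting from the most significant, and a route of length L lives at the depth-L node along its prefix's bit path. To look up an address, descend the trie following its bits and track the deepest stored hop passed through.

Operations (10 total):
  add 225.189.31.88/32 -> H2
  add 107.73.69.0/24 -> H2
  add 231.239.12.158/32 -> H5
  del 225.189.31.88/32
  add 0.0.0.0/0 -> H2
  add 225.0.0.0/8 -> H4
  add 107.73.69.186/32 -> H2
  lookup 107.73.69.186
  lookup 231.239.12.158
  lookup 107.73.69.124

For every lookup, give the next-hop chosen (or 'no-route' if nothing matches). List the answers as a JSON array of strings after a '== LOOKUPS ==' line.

Trace:
  add 225.189.31.88/32 -> H2 at depth 32
  add 107.73.69.0/24 -> H2 at depth 24
  add 231.239.12.158/32 -> H5 at depth 32
  - 225.189.31.88/32 clear@32
  add 0.0.0.0/0 -> H2 at depth 0
  add 225.0.0.0/8 -> H4 at depth 8
  add 107.73.69.186/32 -> H2 at depth 32
  Q 107.73.69.186: descend 01101011010010010100010110111010 ; hops seen [H2,H2,H2] ; pick H2
  Q 231.239.12.158: descend 11100111111011110000110010011110 ; hops seen [H2,H5] ; pick H5
  Q 107.73.69.124: descend 011010110100100101000101 ; hops seen [H2,H2] ; pick H2

== LOOKUPS ==
["H2","H5","H2"]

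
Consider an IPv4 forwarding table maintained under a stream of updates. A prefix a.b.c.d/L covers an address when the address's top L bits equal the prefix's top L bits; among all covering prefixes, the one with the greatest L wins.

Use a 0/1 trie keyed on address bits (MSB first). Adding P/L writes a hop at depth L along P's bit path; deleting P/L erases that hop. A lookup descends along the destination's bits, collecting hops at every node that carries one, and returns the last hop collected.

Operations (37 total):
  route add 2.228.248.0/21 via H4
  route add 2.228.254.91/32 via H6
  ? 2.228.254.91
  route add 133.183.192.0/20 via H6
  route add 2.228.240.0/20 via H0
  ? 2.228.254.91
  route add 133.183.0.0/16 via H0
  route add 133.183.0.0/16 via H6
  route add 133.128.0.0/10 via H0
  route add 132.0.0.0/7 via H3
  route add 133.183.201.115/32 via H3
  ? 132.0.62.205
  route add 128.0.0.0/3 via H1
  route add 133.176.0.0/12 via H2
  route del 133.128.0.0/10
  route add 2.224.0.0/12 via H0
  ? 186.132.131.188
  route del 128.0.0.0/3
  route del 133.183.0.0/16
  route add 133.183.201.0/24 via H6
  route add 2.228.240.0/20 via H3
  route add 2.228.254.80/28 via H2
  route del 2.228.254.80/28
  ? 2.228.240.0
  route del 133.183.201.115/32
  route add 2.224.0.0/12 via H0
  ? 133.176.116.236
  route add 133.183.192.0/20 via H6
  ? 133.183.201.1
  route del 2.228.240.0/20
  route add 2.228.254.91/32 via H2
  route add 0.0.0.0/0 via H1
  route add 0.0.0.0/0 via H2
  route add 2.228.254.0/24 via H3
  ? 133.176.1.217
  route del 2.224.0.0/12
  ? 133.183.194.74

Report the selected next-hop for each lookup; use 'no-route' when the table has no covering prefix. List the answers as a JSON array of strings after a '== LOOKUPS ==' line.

Process each operation:
  + 2.228.248.0/21 (H4) depth=21
  + 2.228.254.91/32 (H6) depth=32
  ? 2.228.254.91  path d0:-→d1:-→d2:-→d3:-→d4:-→d5:-→d6:-→d7:-→d8:-→d9:-→d10:-→d11:-→d12:-→d13:-→d14:-→d15:-→d16:-→d17:-→d18:-→d19:-→d20:-→d21:H4→d22:-→d23:-→d24:-→d25:-→d26:-→d27:-→d28:-→d29:-→d30:-→d31:-→d32:H6  best=H6
  + 133.183.192.0/20 (H6) depth=20
  + 2.228.240.0/20 (H0) depth=20
  ? 2.228.254.91  path d0:-→d1:-→d2:-→d3:-→d4:-→d5:-→d6:-→d7:-→d8:-→d9:-→d10:-→d11:-→d12:-→d13:-→d14:-→d15:-→d16:-→d17:-→d18:-→d19:-→d20:H0→d21:H4→d22:-→d23:-→d24:-→d25:-→d26:-→d27:-→d28:-→d29:-→d30:-→d31:-→d32:H6  best=H6
  + 133.183.0.0/16 (H0) depth=16
  + 133.183.0.0/16 (H6) depth=16
  + 133.128.0.0/10 (H0) depth=10
  + 132.0.0.0/7 (H3) depth=7
  + 133.183.201.115/32 (H3) depth=32
  ? 132.0.62.205  path d0:-→d1:-→d2:-→d3:-→d4:-→d5:-→d6:-→d7:H3  best=H3
  + 128.0.0.0/3 (H1) depth=3
  + 133.176.0.0/12 (H2) depth=12
  del 133.128.0.0/10 (clear depth 10)
  + 2.224.0.0/12 (H0) depth=12
  ? 186.132.131.188  path d0:-→d1:-→d2:-  best=no-route
  del 128.0.0.0/3 (clear depth 3)
  del 133.183.0.0/16 (clear depth 16)
  + 133.183.201.0/24 (H6) depth=24
  + 2.228.240.0/20 (H3) depth=20
  + 2.228.254.80/28 (H2) depth=28
  del 2.228.254.80/28 (clear depth 28)
  ? 2.228.240.0  path d0:-→d1:-→d2:-→d3:-→d4:-→d5:-→d6:-→d7:-→d8:-→d9:-→d10:-→d11:-→d12:H0→d13:-→d14:-→d15:-→d16:-→d17:-→d18:-→d19:-→d20:H3  best=H3
  del 133.183.201.115/32 (clear depth 32)
  + 2.224.0.0/12 (H0) depth=12
  ? 133.176.116.236  path d0:-→d1:-→d2:-→d3:-→d4:-→d5:-→d6:-→d7:H3→d8:-→d9:-→d10:-→d11:-→d12:H2→d13:-  best=H2
  + 133.183.192.0/20 (H6) depth=20
  ? 133.183.201.1  path d0:-→d1:-→d2:-→d3:-→d4:-→d5:-→d6:-→d7:H3→d8:-→d9:-→d10:-→d11:-→d12:H2→d13:-→d14:-→d15:-→d16:-→d17:-→d18:-→d19:-→d20:H6→d21:-→d22:-→d23:-→d24:H6→d25:-  best=H6
  del 2.228.240.0/20 (clear depth 20)
  + 2.228.254.91/32 (H2) depth=32
  + 0.0.0.0/0 (H1) depth=0
  + 0.0.0.0/0 (H2) depth=0
  + 2.228.254.0/24 (H3) depth=24
  ? 133.176.1.217  path d0:H2→d1:-→d2:-→d3:-→d4:-→d5:-→d6:-→d7:H3→d8:-→d9:-→d10:-→d11:-→d12:H2→d13:-  best=H2
  del 2.224.0.0/12 (clear depth 12)
  ? 133.183.194.74  path d0:H2→d1:-→d2:-→d3:-→d4:-→d5:-→d6:-→d7:H3→d8:-→d9:-→d10:-→d11:-→d12:H2→d13:-→d14:-→d15:-→d16:-→d17:-→d18:-→d19:-→d20:H6  best=H6

== LOOKUPS ==
["H6","H6","H3","no-route","H3","H2","H6","H2","H6"]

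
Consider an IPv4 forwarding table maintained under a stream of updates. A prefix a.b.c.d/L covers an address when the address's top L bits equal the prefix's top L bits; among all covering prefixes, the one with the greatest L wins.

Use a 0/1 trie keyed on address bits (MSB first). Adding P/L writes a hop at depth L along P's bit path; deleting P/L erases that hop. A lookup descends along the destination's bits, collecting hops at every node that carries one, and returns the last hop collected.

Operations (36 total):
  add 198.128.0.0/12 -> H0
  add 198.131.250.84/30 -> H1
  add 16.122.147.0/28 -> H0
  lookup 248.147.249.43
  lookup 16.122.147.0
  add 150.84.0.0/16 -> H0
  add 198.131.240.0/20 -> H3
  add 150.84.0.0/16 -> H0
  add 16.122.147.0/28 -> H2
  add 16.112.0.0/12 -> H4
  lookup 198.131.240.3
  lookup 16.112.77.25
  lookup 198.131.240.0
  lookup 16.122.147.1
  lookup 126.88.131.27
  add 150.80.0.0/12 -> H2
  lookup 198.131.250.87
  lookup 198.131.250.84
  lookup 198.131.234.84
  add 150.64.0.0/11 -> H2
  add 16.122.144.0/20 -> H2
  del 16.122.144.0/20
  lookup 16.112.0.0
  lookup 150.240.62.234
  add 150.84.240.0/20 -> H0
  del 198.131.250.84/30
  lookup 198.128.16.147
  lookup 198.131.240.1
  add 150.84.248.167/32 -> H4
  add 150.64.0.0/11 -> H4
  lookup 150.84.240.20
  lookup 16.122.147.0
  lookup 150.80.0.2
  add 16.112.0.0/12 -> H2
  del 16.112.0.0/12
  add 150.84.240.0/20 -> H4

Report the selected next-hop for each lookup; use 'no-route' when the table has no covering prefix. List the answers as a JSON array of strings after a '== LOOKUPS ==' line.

Trace:
  + 198.128.0.0/12 (H0) depth=12
  + 198.131.250.84/30 (H1) depth=30
  + 16.122.147.0/28 (H0) depth=28
  ? 248.147.249.43  path d0:-→d1:-→d2:-  best=no-route
  ? 16.122.147.0  path d0:-→d1:-→d2:-→d3:-→d4:-→d5:-→d6:-→d7:-→d8:-→d9:-→d10:-→d11:-→d12:-→d13:-→d14:-→d15:-→d16:-→d17:-→d18:-→d19:-→d20:-→d21:-→d22:-→d23:-→d24:-→d25:-→d26:-→d27:-→d28:H0  best=H0
  + 150.84.0.0/16 (H0) depth=16
  + 198.131.240.0/20 (H3) depth=20
  + 150.84.0.0/16 (H0) depth=16
  + 16.122.147.0/28 (H2) depth=28
  + 16.112.0.0/12 (H4) depth=12
  ? 198.131.240.3  path d0:-→d1:-→d2:-→d3:-→d4:-→d5:-→d6:-→d7:-→d8:-→d9:-→d10:-→d11:-→d12:H0→d13:-→d14:-→d15:-→d16:-→d17:-→d18:-→d19:-→d20:H3  best=H3
  ? 16.112.77.25  path d0:-→d1:-→d2:-→d3:-→d4:-→d5:-→d6:-→d7:-→d8:-→d9:-→d10:-→d11:-→d12:H4  best=H4
  ? 198.131.240.0  path d0:-→d1:-→d2:-→d3:-→d4:-→d5:-→d6:-→d7:-→d8:-→d9:-→d10:-→d11:-→d12:H0→d13:-→d14:-→d15:-→d16:-→d17:-→d18:-→d19:-→d20:H3  best=H3
  ? 16.122.147.1  path d0:-→d1:-→d2:-→d3:-→d4:-→d5:-→d6:-→d7:-→d8:-→d9:-→d10:-→d11:-→d12:H4→d13:-→d14:-→d15:-→d16:-→d17:-→d18:-→d19:-→d20:-→d21:-→d22:-→d23:-→d24:-→d25:-→d26:-→d27:-→d28:H2  best=H2
  ? 126.88.131.27  path d0:-→d1:-  best=no-route
  + 150.80.0.0/12 (H2) depth=12
  ? 198.131.250.87  path d0:-→d1:-→d2:-→d3:-→d4:-→d5:-→d6:-→d7:-→d8:-→d9:-→d10:-→d11:-→d12:H0→d13:-→d14:-→d15:-→d16:-→d17:-→d18:-→d19:-→d20:H3→d21:-→d22:-→d23:-→d24:-→d25:-→d26:-→d27:-→d28:-→d29:-→d30:H1  best=H1
  ? 198.131.250.84  path d0:-→d1:-→d2:-→d3:-→d4:-→d5:-→d6:-→d7:-→d8:-→d9:-→d10:-→d11:-→d12:H0→d13:-→d14:-→d15:-→d16:-→d17:-→d18:-→d19:-→d20:H3→d21:-→d22:-→d23:-→d24:-→d25:-→d26:-→d27:-→d28:-→d29:-→d30:H1  best=H1
  ? 198.131.234.84  path d0:-→d1:-→d2:-→d3:-→d4:-→d5:-→d6:-→d7:-→d8:-→d9:-→d10:-→d11:-→d12:H0→d13:-→d14:-→d15:-→d16:-→d17:-→d18:-→d19:-  best=H0
  + 150.64.0.0/11 (H2) depth=11
  + 16.122.144.0/20 (H2) depth=20
  - 16.122.144.0/20 clear@20
  ? 16.112.0.0  path d0:-→d1:-→d2:-→d3:-→d4:-→d5:-→d6:-→d7:-→d8:-→d9:-→d10:-→d11:-→d12:H4  best=H4
  ? 150.240.62.234  path d0:-→d1:-→d2:-→d3:-→d4:-→d5:-→d6:-→d7:-→d8:-  best=no-route
  + 150.84.240.0/20 (H0) depth=20
  - 198.131.250.84/30 clear@30
  ? 198.128.16.147  path d0:-→d1:-→d2:-→d3:-→d4:-→d5:-→d6:-→d7:-→d8:-→d9:-→d10:-→d11:-→d12:H0→d13:-→d14:-  best=H0
  ? 198.131.240.1  path d0:-→d1:-→d2:-→d3:-→d4:-→d5:-→d6:-→d7:-→d8:-→d9:-→d10:-→d11:-→d12:H0→d13:-→d14:-→d15:-→d16:-→d17:-→d18:-→d19:-→d20:H3  best=H3
  + 150.84.248.167/32 (H4) depth=32
  + 150.64.0.0/11 (H4) depth=11
  ? 150.84.240.20  path d0:-→d1:-→d2:-→d3:-→d4:-→d5:-→d6:-→d7:-→d8:-→d9:-→d10:-→d11:H4→d12:H2→d13:-→d14:-→d15:-→d16:H0→d17:-→d18:-→d19:-→d20:H0  best=H0
  ? 16.122.147.0  path d0:-→d1:-→d2:-→d3:-→d4:-→d5:-→d6:-→d7:-→d8:-→d9:-→d10:-→d11:-→d12:H4→d13:-→d14:-→d15:-→d16:-→d17:-→d18:-→d19:-→d20:-→d21:-→d22:-→d23:-→d24:-→d25:-→d26:-→d27:-→d28:H2  best=H2
  ? 150.80.0.2  path d0:-→d1:-→d2:-→d3:-→d4:-→d5:-→d6:-→d7:-→d8:-→d9:-→d10:-→d11:H4→d12:H2→d13:-  best=H2
  + 16.112.0.0/12 (H2) depth=12
  - 16.112.0.0/12 clear@12
  + 150.84.240.0/20 (H4) depth=20

== LOOKUPS ==
["no-route","H0","H3","H4","H3","H2","no-route","H1","H1","H0","H4","no-route","H0","H3","H0","H2","H2"]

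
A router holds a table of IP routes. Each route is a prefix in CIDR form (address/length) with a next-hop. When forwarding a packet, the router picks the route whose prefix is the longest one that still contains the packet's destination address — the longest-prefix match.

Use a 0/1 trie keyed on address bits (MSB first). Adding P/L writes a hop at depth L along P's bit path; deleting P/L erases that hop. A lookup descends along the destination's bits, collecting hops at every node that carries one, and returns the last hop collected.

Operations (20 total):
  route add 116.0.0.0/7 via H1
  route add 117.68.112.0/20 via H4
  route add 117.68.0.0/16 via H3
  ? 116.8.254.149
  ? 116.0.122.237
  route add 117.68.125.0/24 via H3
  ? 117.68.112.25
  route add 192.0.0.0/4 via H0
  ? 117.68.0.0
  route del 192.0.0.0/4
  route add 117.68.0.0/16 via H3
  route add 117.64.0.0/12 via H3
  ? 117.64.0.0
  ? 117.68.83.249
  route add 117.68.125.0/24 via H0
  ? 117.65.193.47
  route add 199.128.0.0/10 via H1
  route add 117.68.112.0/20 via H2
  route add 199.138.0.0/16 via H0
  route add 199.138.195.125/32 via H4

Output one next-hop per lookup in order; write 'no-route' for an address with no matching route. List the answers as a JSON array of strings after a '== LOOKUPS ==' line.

Trace:
  add 116.0.0.0/7 -> H1 at depth 7
  add 117.68.112.0/20 -> H4 at depth 20
  add 117.68.0.0/16 -> H3 at depth 16
  ? 116.8.254.149  path d0:-→d1:-→d2:-→d3:-→d4:-→d5:-→d6:-→d7:H1  best=H1
  ? 116.0.122.237  path d0:-→d1:-→d2:-→d3:-→d4:-→d5:-→d6:-→d7:H1  best=H1
  add 117.68.125.0/24 -> H3 at depth 24
  ? 117.68.112.25  path d0:-→d1:-→d2:-→d3:-→d4:-→d5:-→d6:-→d7:H1→d8:-→d9:-→d10:-→d11:-→d12:-→d13:-→d14:-→d15:-→d16:H3→d17:-→d18:-→d19:-→d20:H4  best=H4
  add 192.0.0.0/4 -> H0 at depth 4
  ? 117.68.0.0  path d0:-→d1:-→d2:-→d3:-→d4:-→d5:-→d6:-→d7:H1→d8:-→d9:-→d10:-→d11:-→d12:-→d13:-→d14:-→d15:-→d16:H3→d17:-  best=H3
  del 192.0.0.0/4 (clear depth 4)
  add 117.68.0.0/16 -> H3 at depth 16
  add 117.64.0.0/12 -> H3 at depth 12
  ? 117.64.0.0  path d0:-→d1:-→d2:-→d3:-→d4:-→d5:-→d6:-→d7:H1→d8:-→d9:-→d10:-→d11:-→d12:H3→d13:-  best=H3
  ? 117.68.83.249  path d0:-→d1:-→d2:-→d3:-→d4:-→d5:-→d6:-→d7:H1→d8:-→d9:-→d10:-→d11:-→d12:H3→d13:-→d14:-→d15:-→d16:H3→d17:-→d18:-  best=H3
  add 117.68.125.0/24 -> H0 at depth 24
  ? 117.65.193.47  path d0:-→d1:-→d2:-→d3:-→d4:-→d5:-→d6:-→d7:H1→d8:-→d9:-→d10:-→d11:-→d12:H3→d13:-  best=H3
  add 199.128.0.0/10 -> H1 at depth 10
  add 117.68.112.0/20 -> H2 at depth 20
  add 199.138.0.0/16 -> H0 at depth 16
  add 199.138.195.125/32 -> H4 at depth 32

== LOOKUPS ==
["H1","H1","H4","H3","H3","H3","H3"]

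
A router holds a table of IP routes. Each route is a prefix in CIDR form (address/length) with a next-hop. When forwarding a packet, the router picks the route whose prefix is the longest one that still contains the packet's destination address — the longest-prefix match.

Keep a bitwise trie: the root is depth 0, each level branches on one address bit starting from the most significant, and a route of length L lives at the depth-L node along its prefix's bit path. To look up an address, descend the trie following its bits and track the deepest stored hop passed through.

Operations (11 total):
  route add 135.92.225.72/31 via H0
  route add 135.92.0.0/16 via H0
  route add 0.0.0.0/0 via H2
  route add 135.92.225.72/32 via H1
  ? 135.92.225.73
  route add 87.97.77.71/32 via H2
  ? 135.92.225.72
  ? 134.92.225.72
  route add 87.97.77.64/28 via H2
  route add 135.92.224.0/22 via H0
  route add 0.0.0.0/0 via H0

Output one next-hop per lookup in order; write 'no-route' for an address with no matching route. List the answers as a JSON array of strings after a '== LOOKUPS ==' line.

Trace:
  add 135.92.225.72/31 -> H0 at depth 31
  add 135.92.0.0/16 -> H0 at depth 16
  add 0.0.0.0/0 -> H2 at depth 0
  add 135.92.225.72/32 -> H1 at depth 32
  Q 135.92.225.73: descend 1000011101011100111000010100100 ; hops seen [H2,H0,H0] ; pick H0
  add 87.97.77.71/32 -> H2 at depth 32
  Q 135.92.225.72: descend 10000111010111001110000101001000 ; hops seen [H2,H0,H0,H1] ; pick H1
  Q 134.92.225.72: descend 1000011 ; hops seen [H2] ; pick H2
  add 87.97.77.64/28 -> H2 at depth 28
  add 135.92.224.0/22 -> H0 at depth 22
  add 0.0.0.0/0 -> H0 at depth 0

== LOOKUPS ==
["H0","H1","H2"]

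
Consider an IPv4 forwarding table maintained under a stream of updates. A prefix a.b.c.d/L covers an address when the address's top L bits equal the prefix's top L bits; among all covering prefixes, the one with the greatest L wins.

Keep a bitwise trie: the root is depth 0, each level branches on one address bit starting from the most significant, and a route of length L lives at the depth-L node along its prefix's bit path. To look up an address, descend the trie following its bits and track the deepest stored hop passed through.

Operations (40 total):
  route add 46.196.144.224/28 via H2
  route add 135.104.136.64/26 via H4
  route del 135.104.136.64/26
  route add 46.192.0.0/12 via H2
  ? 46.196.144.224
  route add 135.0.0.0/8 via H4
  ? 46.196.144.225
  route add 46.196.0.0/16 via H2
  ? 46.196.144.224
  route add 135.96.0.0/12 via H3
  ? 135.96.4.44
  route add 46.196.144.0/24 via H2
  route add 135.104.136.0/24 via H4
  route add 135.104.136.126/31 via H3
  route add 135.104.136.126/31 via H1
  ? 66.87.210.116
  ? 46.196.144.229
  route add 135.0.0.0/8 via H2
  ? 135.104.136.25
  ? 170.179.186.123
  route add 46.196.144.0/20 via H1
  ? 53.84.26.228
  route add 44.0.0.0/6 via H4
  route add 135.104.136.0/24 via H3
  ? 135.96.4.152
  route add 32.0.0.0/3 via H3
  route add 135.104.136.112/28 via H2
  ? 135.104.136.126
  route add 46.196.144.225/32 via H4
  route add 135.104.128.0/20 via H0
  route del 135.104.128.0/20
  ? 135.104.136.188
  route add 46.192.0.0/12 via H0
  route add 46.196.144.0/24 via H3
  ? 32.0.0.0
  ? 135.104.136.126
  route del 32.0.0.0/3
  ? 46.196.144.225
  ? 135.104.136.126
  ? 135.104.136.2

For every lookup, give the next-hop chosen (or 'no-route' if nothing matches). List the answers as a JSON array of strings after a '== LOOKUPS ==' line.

Apply in order:
  + 46.196.144.224/28 (H2) depth=28
  + 135.104.136.64/26 (H4) depth=26
  del 135.104.136.64/26 (clear depth 26)
  + 46.192.0.0/12 (H2) depth=12
  Q 46.196.144.224: descend 0010111011000100100100001110 ; hops seen [H2,H2] ; pick H2
  + 135.0.0.0/8 (H4) depth=8
  Q 46.196.144.225: descend 0010111011000100100100001110 ; hops seen [H2,H2] ; pick H2
  + 46.196.0.0/16 (H2) depth=16
  Q 46.196.144.224: descend 0010111011000100100100001110 ; hops seen [H2,H2,H2] ; pick H2
  + 135.96.0.0/12 (H3) depth=12
  Q 135.96.4.44: descend 100001110110 ; hops seen [H4,H3] ; pick H3
  + 46.196.144.0/24 (H2) depth=24
  + 135.104.136.0/24 (H4) depth=24
  + 135.104.136.126/31 (H3) depth=31
  + 135.104.136.126/31 (H1) depth=31
  Q 66.87.210.116: descend 0 ; hops seen [∅] ; pick no-route
  Q 46.196.144.229: descend 0010111011000100100100001110 ; hops seen [H2,H2,H2,H2] ; pick H2
  + 135.0.0.0/8 (H2) depth=8
  Q 135.104.136.25: descend 1000011101101000100010000 ; hops seen [H2,H3,H4] ; pick H4
  Q 170.179.186.123: descend 10 ; hops seen [∅] ; pick no-route
  + 46.196.144.0/20 (H1) depth=20
  Q 53.84.26.228: descend 001 ; hops seen [∅] ; pick no-route
  + 44.0.0.0/6 (H4) depth=6
  + 135.104.136.0/24 (H3) depth=24
  Q 135.96.4.152: descend 100001110110 ; hops seen [H2,H3] ; pick H3
  + 32.0.0.0/3 (H3) depth=3
  + 135.104.136.112/28 (H2) depth=28
  Q 135.104.136.126: descend 1000011101101000100010000111111 ; hops seen [H2,H3,H3,H2,H1] ; pick H1
  + 46.196.144.225/32 (H4) depth=32
  + 135.104.128.0/20 (H0) depth=20
  del 135.104.128.0/20 (clear depth 20)
  Q 135.104.136.188: descend 100001110110100010001000 ; hops seen [H2,H3,H3] ; pick H3
  + 46.192.0.0/12 (H0) depth=12
  + 46.196.144.0/24 (H3) depth=24
  Q 32.0.0.0: descend 0010 ; hops seen [H3] ; pick H3
  Q 135.104.136.126: descend 1000011101101000100010000111111 ; hops seen [H2,H3,H3,H2,H1] ; pick H1
  del 32.0.0.0/3 (clear depth 3)
  Q 46.196.144.225: descend 00101110110001001001000011100001 ; hops seen [H4,H0,H2,H1,H3,H2,H4] ; pick H4
  Q 135.104.136.126: descend 1000011101101000100010000111111 ; hops seen [H2,H3,H3,H2,H1] ; pick H1
  Q 135.104.136.2: descend 1000011101101000100010000 ; hops seen [H2,H3,H3] ; pick H3

== LOOKUPS ==
["H2","H2","H2","H3","no-route","H2","H4","no-route","no-route","H3","H1","H3","H3","H1","H4","H1","H3"]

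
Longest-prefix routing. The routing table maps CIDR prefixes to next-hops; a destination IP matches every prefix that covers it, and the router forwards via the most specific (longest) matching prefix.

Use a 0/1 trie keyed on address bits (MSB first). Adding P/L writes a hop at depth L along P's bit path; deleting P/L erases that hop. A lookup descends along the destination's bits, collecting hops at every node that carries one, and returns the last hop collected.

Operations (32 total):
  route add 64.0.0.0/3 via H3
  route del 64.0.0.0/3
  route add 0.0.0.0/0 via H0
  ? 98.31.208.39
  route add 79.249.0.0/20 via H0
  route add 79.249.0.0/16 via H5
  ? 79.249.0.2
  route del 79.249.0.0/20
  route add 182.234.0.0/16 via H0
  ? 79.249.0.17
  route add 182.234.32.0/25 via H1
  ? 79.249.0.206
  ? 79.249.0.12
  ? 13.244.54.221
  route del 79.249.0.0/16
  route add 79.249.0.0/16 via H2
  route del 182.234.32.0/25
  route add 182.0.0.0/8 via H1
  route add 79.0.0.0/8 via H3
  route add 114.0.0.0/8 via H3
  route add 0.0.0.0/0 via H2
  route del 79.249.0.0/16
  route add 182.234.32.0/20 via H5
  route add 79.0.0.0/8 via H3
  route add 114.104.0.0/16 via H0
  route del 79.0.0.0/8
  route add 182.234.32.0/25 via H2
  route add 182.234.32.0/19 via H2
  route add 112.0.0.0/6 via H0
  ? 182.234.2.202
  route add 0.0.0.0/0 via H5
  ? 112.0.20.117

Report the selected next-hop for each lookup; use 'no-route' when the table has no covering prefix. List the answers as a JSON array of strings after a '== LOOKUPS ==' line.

Apply in order:
  add 64.0.0.0/3 -> H3 at depth 3
  del 64.0.0.0/3 (clear depth 3)
  add 0.0.0.0/0 -> H0 at depth 0
  ? 98.31.208.39  path d0:H0→d1:-→d2:-  best=H0
  add 79.249.0.0/20 -> H0 at depth 20
  add 79.249.0.0/16 -> H5 at depth 16
  ? 79.249.0.2  path d0:H0→d1:-→d2:-→d3:-→d4:-→d5:-→d6:-→d7:-→d8:-→d9:-→d10:-→d11:-→d12:-→d13:-→d14:-→d15:-→d16:H5→d17:-→d18:-→d19:-→d20:H0  best=H0
  del 79.249.0.0/20 (clear depth 20)
  add 182.234.0.0/16 -> H0 at depth 16
  ? 79.249.0.17  path d0:H0→d1:-→d2:-→d3:-→d4:-→d5:-→d6:-→d7:-→d8:-→d9:-→d10:-→d11:-→d12:-→d13:-→d14:-→d15:-→d16:H5→d17:-→d18:-→d19:-→d20:-  best=H5
  add 182.234.32.0/25 -> H1 at depth 25
  ? 79.249.0.206  path d0:H0→d1:-→d2:-→d3:-→d4:-→d5:-→d6:-→d7:-→d8:-→d9:-→d10:-→d11:-→d12:-→d13:-→d14:-→d15:-→d16:H5→d17:-→d18:-→d19:-→d20:-  best=H5
  ? 79.249.0.12  path d0:H0→d1:-→d2:-→d3:-→d4:-→d5:-→d6:-→d7:-→d8:-→d9:-→d10:-→d11:-→d12:-→d13:-→d14:-→d15:-→d16:H5→d17:-→d18:-→d19:-→d20:-  best=H5
  ? 13.244.54.221  path d0:H0→d1:-  best=H0
  del 79.249.0.0/16 (clear depth 16)
  add 79.249.0.0/16 -> H2 at depth 16
  del 182.234.32.0/25 (clear depth 25)
  add 182.0.0.0/8 -> H1 at depth 8
  add 79.0.0.0/8 -> H3 at depth 8
  add 114.0.0.0/8 -> H3 at depth 8
  add 0.0.0.0/0 -> H2 at depth 0
  del 79.249.0.0/16 (clear depth 16)
  add 182.234.32.0/20 -> H5 at depth 20
  add 79.0.0.0/8 -> H3 at depth 8
  add 114.104.0.0/16 -> H0 at depth 16
  del 79.0.0.0/8 (clear depth 8)
  add 182.234.32.0/25 -> H2 at depth 25
  add 182.234.32.0/19 -> H2 at depth 19
  add 112.0.0.0/6 -> H0 at depth 6
  ? 182.234.2.202  path d0:H2→d1:-→d2:-→d3:-→d4:-→d5:-→d6:-→d7:-→d8:H1→d9:-→d10:-→d11:-→d12:-→d13:-→d14:-→d15:-→d16:H0→d17:-→d18:-  best=H0
  add 0.0.0.0/0 -> H5 at depth 0
  ? 112.0.20.117  path d0:H5→d1:-→d2:-→d3:-→d4:-→d5:-→d6:H0  best=H0

== LOOKUPS ==
["H0","H0","H5","H5","H5","H0","H0","H0"]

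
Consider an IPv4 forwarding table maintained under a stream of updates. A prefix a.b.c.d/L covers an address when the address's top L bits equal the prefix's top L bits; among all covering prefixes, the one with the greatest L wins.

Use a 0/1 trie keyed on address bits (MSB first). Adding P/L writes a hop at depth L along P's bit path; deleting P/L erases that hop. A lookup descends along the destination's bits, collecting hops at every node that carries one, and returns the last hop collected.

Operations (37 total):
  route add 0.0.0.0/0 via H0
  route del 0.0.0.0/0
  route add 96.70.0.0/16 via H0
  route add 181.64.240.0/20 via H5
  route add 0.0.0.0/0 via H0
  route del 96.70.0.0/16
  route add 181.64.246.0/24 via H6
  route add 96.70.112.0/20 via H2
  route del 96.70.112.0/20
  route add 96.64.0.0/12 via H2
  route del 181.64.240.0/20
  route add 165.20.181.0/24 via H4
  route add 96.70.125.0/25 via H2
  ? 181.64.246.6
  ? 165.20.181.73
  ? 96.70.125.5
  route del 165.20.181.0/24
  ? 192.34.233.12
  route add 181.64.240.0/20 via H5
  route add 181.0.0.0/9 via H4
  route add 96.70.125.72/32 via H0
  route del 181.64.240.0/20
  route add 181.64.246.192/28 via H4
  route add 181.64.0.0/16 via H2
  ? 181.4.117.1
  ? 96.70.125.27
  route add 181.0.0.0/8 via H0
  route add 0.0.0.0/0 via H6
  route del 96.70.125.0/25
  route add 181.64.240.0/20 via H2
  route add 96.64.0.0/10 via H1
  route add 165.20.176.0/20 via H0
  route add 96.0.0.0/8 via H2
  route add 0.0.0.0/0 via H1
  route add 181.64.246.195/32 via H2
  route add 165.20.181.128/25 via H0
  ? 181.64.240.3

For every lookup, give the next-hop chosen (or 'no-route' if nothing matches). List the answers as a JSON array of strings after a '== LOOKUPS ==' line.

Process each operation:
  + 0.0.0.0/0 (H0) depth=0
  - 0.0.0.0/0 clear@0
  + 96.70.0.0/16 (H0) depth=16
  + 181.64.240.0/20 (H5) depth=20
  + 0.0.0.0/0 (H0) depth=0
  - 96.70.0.0/16 clear@16
  + 181.64.246.0/24 (H6) depth=24
  + 96.70.112.0/20 (H2) depth=20
  - 96.70.112.0/20 clear@20
  + 96.64.0.0/12 (H2) depth=12
  - 181.64.240.0/20 clear@20
  + 165.20.181.0/24 (H4) depth=24
  + 96.70.125.0/25 (H2) depth=25
  ? 181.64.246.6  path d0:H0→d1:-→d2:-→d3:-→d4:-→d5:-→d6:-→d7:-→d8:-→d9:-→d10:-→d11:-→d12:-→d13:-→d14:-→d15:-→d16:-→d17:-→d18:-→d19:-→d20:-→d21:-→d22:-→d23:-→d24:H6  best=H6
  ? 165.20.181.73  path d0:H0→d1:-→d2:-→d3:-→d4:-→d5:-→d6:-→d7:-→d8:-→d9:-→d10:-→d11:-→d12:-→d13:-→d14:-→d15:-→d16:-→d17:-→d18:-→d19:-→d20:-→d21:-→d22:-→d23:-→d24:H4  best=H4
  ? 96.70.125.5  path d0:H0→d1:-→d2:-→d3:-→d4:-→d5:-→d6:-→d7:-→d8:-→d9:-→d10:-→d11:-→d12:H2→d13:-→d14:-→d15:-→d16:-→d17:-→d18:-→d19:-→d20:-→d21:-→d22:-→d23:-→d24:-→d25:H2  best=H2
  - 165.20.181.0/24 clear@24
  ? 192.34.233.12  path d0:H0→d1:-  best=H0
  + 181.64.240.0/20 (H5) depth=20
  + 181.0.0.0/9 (H4) depth=9
  + 96.70.125.72/32 (H0) depth=32
  - 181.64.240.0/20 clear@20
  + 181.64.246.192/28 (H4) depth=28
  + 181.64.0.0/16 (H2) depth=16
  ? 181.4.117.1  path d0:H0→d1:-→d2:-→d3:-→d4:-→d5:-→d6:-→d7:-→d8:-→d9:H4  best=H4
  ? 96.70.125.27  path d0:H0→d1:-→d2:-→d3:-→d4:-→d5:-→d6:-→d7:-→d8:-→d9:-→d10:-→d11:-→d12:H2→d13:-→d14:-→d15:-→d16:-→d17:-→d18:-→d19:-→d20:-→d21:-→d22:-→d23:-→d24:-→d25:H2  best=H2
  + 181.0.0.0/8 (H0) depth=8
  + 0.0.0.0/0 (H6) depth=0
  - 96.70.125.0/25 clear@25
  + 181.64.240.0/20 (H2) depth=20
  + 96.64.0.0/10 (H1) depth=10
  + 165.20.176.0/20 (H0) depth=20
  + 96.0.0.0/8 (H2) depth=8
  + 0.0.0.0/0 (H1) depth=0
  + 181.64.246.195/32 (H2) depth=32
  + 165.20.181.128/25 (H0) depth=25
  ? 181.64.240.3  path d0:H1→d1:-→d2:-→d3:-→d4:-→d5:-→d6:-→d7:-→d8:H0→d9:H4→d10:-→d11:-→d12:-→d13:-→d14:-→d15:-→d16:H2→d17:-→d18:-→d19:-→d20:H2→d21:-  best=H2

== LOOKUPS ==
["H6","H4","H2","H0","H4","H2","H2"]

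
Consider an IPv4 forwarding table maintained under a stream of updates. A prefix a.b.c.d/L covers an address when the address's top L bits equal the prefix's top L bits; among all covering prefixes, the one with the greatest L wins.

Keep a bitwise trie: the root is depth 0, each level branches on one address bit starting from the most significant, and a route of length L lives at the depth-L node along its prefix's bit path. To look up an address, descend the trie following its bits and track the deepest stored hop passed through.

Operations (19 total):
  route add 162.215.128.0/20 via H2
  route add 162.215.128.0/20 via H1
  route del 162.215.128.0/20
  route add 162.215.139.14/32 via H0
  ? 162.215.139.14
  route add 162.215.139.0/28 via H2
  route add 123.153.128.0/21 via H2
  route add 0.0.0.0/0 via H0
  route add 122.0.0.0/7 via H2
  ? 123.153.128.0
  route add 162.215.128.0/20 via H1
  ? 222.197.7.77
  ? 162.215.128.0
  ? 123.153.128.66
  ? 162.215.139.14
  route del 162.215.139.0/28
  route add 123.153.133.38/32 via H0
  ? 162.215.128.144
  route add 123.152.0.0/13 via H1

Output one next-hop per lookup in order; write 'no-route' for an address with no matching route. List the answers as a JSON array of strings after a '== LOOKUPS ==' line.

Apply in order:
  add 162.215.128.0/20 -> H2 at depth 20
  add 162.215.128.0/20 -> H1 at depth 20
  - 162.215.128.0/20 clear@20
  add 162.215.139.14/32 -> H0 at depth 32
  Q 162.215.139.14: descend 10100010110101111000101100001110 ; hops seen [H0] ; pick H0
  add 162.215.139.0/28 -> H2 at depth 28
  add 123.153.128.0/21 -> H2 at depth 21
  add 0.0.0.0/0 -> H0 at depth 0
  add 122.0.0.0/7 -> H2 at depth 7
  Q 123.153.128.0: descend 011110111001100110000 ; hops seen [H0,H2,H2] ; pick H2
  add 162.215.128.0/20 -> H1 at depth 20
  Q 222.197.7.77: descend 1 ; hops seen [H0] ; pick H0
  Q 162.215.128.0: descend 10100010110101111000 ; hops seen [H0,H1] ; pick H1
  Q 123.153.128.66: descend 011110111001100110000 ; hops seen [H0,H2,H2] ; pick H2
  Q 162.215.139.14: descend 10100010110101111000101100001110 ; hops seen [H0,H1,H2,H0] ; pick H0
  - 162.215.139.0/28 clear@28
  add 123.153.133.38/32 -> H0 at depth 32
  Q 162.215.128.144: descend 10100010110101111000 ; hops seen [H0,H1] ; pick H1
  add 123.152.0.0/13 -> H1 at depth 13

== LOOKUPS ==
["H0","H2","H0","H1","H2","H0","H1"]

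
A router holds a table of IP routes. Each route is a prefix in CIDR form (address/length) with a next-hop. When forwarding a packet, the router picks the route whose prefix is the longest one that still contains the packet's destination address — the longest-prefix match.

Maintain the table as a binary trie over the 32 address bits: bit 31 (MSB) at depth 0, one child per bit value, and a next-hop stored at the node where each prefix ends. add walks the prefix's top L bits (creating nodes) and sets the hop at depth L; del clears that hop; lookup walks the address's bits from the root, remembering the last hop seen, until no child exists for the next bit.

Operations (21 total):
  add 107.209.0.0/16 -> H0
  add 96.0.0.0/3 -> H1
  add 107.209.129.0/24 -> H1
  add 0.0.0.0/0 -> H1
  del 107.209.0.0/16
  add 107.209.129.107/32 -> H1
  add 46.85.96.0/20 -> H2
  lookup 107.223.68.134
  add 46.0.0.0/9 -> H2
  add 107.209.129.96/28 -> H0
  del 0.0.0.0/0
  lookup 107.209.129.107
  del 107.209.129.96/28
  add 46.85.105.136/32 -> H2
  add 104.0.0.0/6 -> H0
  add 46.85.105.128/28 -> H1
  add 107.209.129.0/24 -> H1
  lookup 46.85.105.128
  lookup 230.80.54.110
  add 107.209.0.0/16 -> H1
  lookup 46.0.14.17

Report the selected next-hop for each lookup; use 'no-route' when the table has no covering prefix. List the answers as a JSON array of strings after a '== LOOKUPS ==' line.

Trace:
  add 107.209.0.0/16 -> H0 at depth 16
  add 96.0.0.0/3 -> H1 at depth 3
  add 107.209.129.0/24 -> H1 at depth 24
  add 0.0.0.0/0 -> H1 at depth 0
  - 107.209.0.0/16 clear@16
  add 107.209.129.107/32 -> H1 at depth 32
  add 46.85.96.0/20 -> H2 at depth 20
  Q 107.223.68.134: descend 011010111101 ; hops seen [H1,H1] ; pick H1
  add 46.0.0.0/9 -> H2 at depth 9
  add 107.209.129.96/28 -> H0 at depth 28
  - 0.0.0.0/0 clear@0
  Q 107.209.129.107: descend 01101011110100011000000101101011 ; hops seen [H1,H1,H0,H1] ; pick H1
  - 107.209.129.96/28 clear@28
  add 46.85.105.136/32 -> H2 at depth 32
  add 104.0.0.0/6 -> H0 at depth 6
  add 46.85.105.128/28 -> H1 at depth 28
  add 107.209.129.0/24 -> H1 at depth 24
  Q 46.85.105.128: descend 0010111001010101011010011000 ; hops seen [H2,H2,H1] ; pick H1
  Q 230.80.54.110: descend ε ; hops seen [∅] ; pick no-route
  add 107.209.0.0/16 -> H1 at depth 16
  Q 46.0.14.17: descend 001011100 ; hops seen [H2] ; pick H2

== LOOKUPS ==
["H1","H1","H1","no-route","H2"]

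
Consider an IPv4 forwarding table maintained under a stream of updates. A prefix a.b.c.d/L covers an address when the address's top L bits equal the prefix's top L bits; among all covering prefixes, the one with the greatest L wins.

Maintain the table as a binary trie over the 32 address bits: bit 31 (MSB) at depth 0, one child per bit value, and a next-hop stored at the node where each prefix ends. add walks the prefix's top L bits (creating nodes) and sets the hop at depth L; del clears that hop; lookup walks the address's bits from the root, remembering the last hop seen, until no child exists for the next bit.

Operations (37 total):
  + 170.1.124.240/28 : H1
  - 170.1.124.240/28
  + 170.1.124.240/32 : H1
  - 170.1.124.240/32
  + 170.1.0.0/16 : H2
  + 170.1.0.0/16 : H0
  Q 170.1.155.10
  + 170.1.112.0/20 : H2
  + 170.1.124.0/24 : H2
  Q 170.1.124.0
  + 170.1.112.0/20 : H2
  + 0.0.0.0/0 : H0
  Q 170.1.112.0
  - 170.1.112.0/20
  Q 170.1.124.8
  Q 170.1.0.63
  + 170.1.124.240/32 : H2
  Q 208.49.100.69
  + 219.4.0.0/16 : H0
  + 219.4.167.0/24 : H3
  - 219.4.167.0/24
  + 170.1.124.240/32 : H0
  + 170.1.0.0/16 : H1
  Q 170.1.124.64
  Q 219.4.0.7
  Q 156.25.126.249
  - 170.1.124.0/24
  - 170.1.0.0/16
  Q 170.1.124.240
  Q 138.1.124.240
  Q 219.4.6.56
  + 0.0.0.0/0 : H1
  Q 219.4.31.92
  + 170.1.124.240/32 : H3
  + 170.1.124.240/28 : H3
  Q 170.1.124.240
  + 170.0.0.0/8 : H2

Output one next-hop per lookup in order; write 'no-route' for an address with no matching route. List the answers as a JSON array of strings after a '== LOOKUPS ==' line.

Apply in order:
  add 170.1.124.240/28 -> H1 at depth 28
  - 170.1.124.240/28 clear@28
  add 170.1.124.240/32 -> H1 at depth 32
  - 170.1.124.240/32 clear@32
  add 170.1.0.0/16 -> H2 at depth 16
  add 170.1.0.0/16 -> H0 at depth 16
  ? 170.1.155.10  path d0:-→d1:-→d2:-→d3:-→d4:-→d5:-→d6:-→d7:-→d8:-→d9:-→d10:-→d11:-→d12:-→d13:-→d14:-→d15:-→d16:H0  best=H0
  add 170.1.112.0/20 -> H2 at depth 20
  add 170.1.124.0/24 -> H2 at depth 24
  ? 170.1.124.0  path d0:-→d1:-→d2:-→d3:-→d4:-→d5:-→d6:-→d7:-→d8:-→d9:-→d10:-→d11:-→d12:-→d13:-→d14:-→d15:-→d16:H0→d17:-→d18:-→d19:-→d20:H2→d21:-→d22:-→d23:-→d24:H2  best=H2
  add 170.1.112.0/20 -> H2 at depth 20
  add 0.0.0.0/0 -> H0 at depth 0
  ? 170.1.112.0  path d0:H0→d1:-→d2:-→d3:-→d4:-→d5:-→d6:-→d7:-→d8:-→d9:-→d10:-→d11:-→d12:-→d13:-→d14:-→d15:-→d16:H0→d17:-→d18:-→d19:-→d20:H2  best=H2
  - 170.1.112.0/20 clear@20
  ? 170.1.124.8  path d0:H0→d1:-→d2:-→d3:-→d4:-→d5:-→d6:-→d7:-→d8:-→d9:-→d10:-→d11:-→d12:-→d13:-→d14:-→d15:-→d16:H0→d17:-→d18:-→d19:-→d20:-→d21:-→d22:-→d23:-→d24:H2  best=H2
  ? 170.1.0.63  path d0:H0→d1:-→d2:-→d3:-→d4:-→d5:-→d6:-→d7:-→d8:-→d9:-→d10:-→d11:-→d12:-→d13:-→d14:-→d15:-→d16:H0→d17:-  best=H0
  add 170.1.124.240/32 -> H2 at depth 32
  ? 208.49.100.69  path d0:H0→d1:-  best=H0
  add 219.4.0.0/16 -> H0 at depth 16
  add 219.4.167.0/24 -> H3 at depth 24
  - 219.4.167.0/24 clear@24
  add 170.1.124.240/32 -> H0 at depth 32
  add 170.1.0.0/16 -> H1 at depth 16
  ? 170.1.124.64  path d0:H0→d1:-→d2:-→d3:-→d4:-→d5:-→d6:-→d7:-→d8:-→d9:-→d10:-→d11:-→d12:-→d13:-→d14:-→d15:-→d16:H1→d17:-→d18:-→d19:-→d20:-→d21:-→d22:-→d23:-→d24:H2  best=H2
  ? 219.4.0.7  path d0:H0→d1:-→d2:-→d3:-→d4:-→d5:-→d6:-→d7:-→d8:-→d9:-→d10:-→d11:-→d12:-→d13:-→d14:-→d15:-→d16:H0  best=H0
  ? 156.25.126.249  path d0:H0→d1:-→d2:-  best=H0
  - 170.1.124.0/24 clear@24
  - 170.1.0.0/16 clear@16
  ? 170.1.124.240  path d0:H0→d1:-→d2:-→d3:-→d4:-→d5:-→d6:-→d7:-→d8:-→d9:-→d10:-→d11:-→d12:-→d13:-→d14:-→d15:-→d16:-→d17:-→d18:-→d19:-→d20:-→d21:-→d22:-→d23:-→d24:-→d25:-→d26:-→d27:-→d28:-→d29:-→d30:-→d31:-→d32:H0  best=H0
  ? 138.1.124.240  path d0:H0→d1:-→d2:-  best=H0
  ? 219.4.6.56  path d0:H0→d1:-→d2:-→d3:-→d4:-→d5:-→d6:-→d7:-→d8:-→d9:-→d10:-→d11:-→d12:-→d13:-→d14:-→d15:-→d16:H0  best=H0
  add 0.0.0.0/0 -> H1 at depth 0
  ? 219.4.31.92  path d0:H1→d1:-→d2:-→d3:-→d4:-→d5:-→d6:-→d7:-→d8:-→d9:-→d10:-→d11:-→d12:-→d13:-→d14:-→d15:-→d16:H0  best=H0
  add 170.1.124.240/32 -> H3 at depth 32
  add 170.1.124.240/28 -> H3 at depth 28
  ? 170.1.124.240  path d0:H1→d1:-→d2:-→d3:-→d4:-→d5:-→d6:-→d7:-→d8:-→d9:-→d10:-→d11:-→d12:-→d13:-→d14:-→d15:-→d16:-→d17:-→d18:-→d19:-→d20:-→d21:-→d22:-→d23:-→d24:-→d25:-→d26:-→d27:-→d28:H3→d29:-→d30:-→d31:-→d32:H3  best=H3
  add 170.0.0.0/8 -> H2 at depth 8

== LOOKUPS ==
["H0","H2","H2","H2","H0","H0","H2","H0","H0","H0","H0","H0","H0","H3"]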